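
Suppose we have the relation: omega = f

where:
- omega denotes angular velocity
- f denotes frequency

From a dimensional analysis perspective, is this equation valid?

Yes

omega (angular velocity) has dimensions [T^-1].
f (frequency) has dimensions [T^-1].

Left side: [T^-1]
Right side: [T^-1]

Both sides have the same dimensions, so the equation is dimensionally consistent.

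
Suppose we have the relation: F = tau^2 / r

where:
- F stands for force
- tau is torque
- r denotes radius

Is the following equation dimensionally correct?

No

F (force) has dimensions [L M T^-2].
tau (torque) has dimensions [L^2 M T^-2].
r (radius) has dimensions [L].

Left side: [L M T^-2]
Right side: [L^3 M^2 T^-4]

The two sides have different dimensions, so the equation is NOT dimensionally consistent.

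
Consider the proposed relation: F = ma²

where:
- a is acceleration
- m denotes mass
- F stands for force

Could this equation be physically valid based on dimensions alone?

No

a (acceleration) has dimensions [L T^-2].
m (mass) has dimensions [M].
F (force) has dimensions [L M T^-2].

Left side: [L M T^-2]
Right side: [L^2 M T^-4]

The two sides have different dimensions, so the equation is NOT dimensionally consistent.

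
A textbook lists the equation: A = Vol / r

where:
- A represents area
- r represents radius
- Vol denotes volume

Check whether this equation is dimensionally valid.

Yes

A (area) has dimensions [L^2].
r (radius) has dimensions [L].
Vol (volume) has dimensions [L^3].

Left side: [L^2]
Right side: [L^2]

Both sides have the same dimensions, so the equation is dimensionally consistent.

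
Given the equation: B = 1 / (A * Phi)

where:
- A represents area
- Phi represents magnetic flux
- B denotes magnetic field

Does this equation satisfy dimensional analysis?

No

A (area) has dimensions [L^2].
Phi (magnetic flux) has dimensions [I^-1 L^2 M T^-2].
B (magnetic field) has dimensions [I^-1 M T^-2].

Left side: [I^-1 M T^-2]
Right side: [I L^-4 M^-1 T^2]

The two sides have different dimensions, so the equation is NOT dimensionally consistent.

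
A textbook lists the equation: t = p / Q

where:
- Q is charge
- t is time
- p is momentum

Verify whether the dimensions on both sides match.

No

Q (charge) has dimensions [I T].
t (time) has dimensions [T].
p (momentum) has dimensions [L M T^-1].

Left side: [T]
Right side: [I^-1 L M T^-2]

The two sides have different dimensions, so the equation is NOT dimensionally consistent.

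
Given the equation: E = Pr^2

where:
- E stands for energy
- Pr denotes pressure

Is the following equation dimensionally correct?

No

E (energy) has dimensions [L^2 M T^-2].
Pr (pressure) has dimensions [L^-1 M T^-2].

Left side: [L^2 M T^-2]
Right side: [L^-2 M^2 T^-4]

The two sides have different dimensions, so the equation is NOT dimensionally consistent.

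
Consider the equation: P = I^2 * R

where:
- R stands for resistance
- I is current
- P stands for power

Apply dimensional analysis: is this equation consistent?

Yes

R (resistance) has dimensions [I^-2 L^2 M T^-3].
I (current) has dimensions [I].
P (power) has dimensions [L^2 M T^-3].

Left side: [L^2 M T^-3]
Right side: [L^2 M T^-3]

Both sides have the same dimensions, so the equation is dimensionally consistent.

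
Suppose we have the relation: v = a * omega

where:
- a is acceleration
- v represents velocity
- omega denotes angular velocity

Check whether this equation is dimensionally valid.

No

a (acceleration) has dimensions [L T^-2].
v (velocity) has dimensions [L T^-1].
omega (angular velocity) has dimensions [T^-1].

Left side: [L T^-1]
Right side: [L T^-3]

The two sides have different dimensions, so the equation is NOT dimensionally consistent.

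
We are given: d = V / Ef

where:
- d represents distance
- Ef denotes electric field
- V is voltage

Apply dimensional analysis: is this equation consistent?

Yes

d (distance) has dimensions [L].
Ef (electric field) has dimensions [I^-1 L M T^-3].
V (voltage) has dimensions [I^-1 L^2 M T^-3].

Left side: [L]
Right side: [L]

Both sides have the same dimensions, so the equation is dimensionally consistent.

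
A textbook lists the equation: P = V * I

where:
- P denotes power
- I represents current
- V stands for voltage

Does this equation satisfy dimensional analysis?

Yes

P (power) has dimensions [L^2 M T^-3].
I (current) has dimensions [I].
V (voltage) has dimensions [I^-1 L^2 M T^-3].

Left side: [L^2 M T^-3]
Right side: [L^2 M T^-3]

Both sides have the same dimensions, so the equation is dimensionally consistent.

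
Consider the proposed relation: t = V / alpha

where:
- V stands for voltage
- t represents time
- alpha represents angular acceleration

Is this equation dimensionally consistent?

No

V (voltage) has dimensions [I^-1 L^2 M T^-3].
t (time) has dimensions [T].
alpha (angular acceleration) has dimensions [T^-2].

Left side: [T]
Right side: [I^-1 L^2 M T^-1]

The two sides have different dimensions, so the equation is NOT dimensionally consistent.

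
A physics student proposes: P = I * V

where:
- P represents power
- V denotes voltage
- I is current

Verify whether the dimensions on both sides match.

Yes

P (power) has dimensions [L^2 M T^-3].
V (voltage) has dimensions [I^-1 L^2 M T^-3].
I (current) has dimensions [I].

Left side: [L^2 M T^-3]
Right side: [L^2 M T^-3]

Both sides have the same dimensions, so the equation is dimensionally consistent.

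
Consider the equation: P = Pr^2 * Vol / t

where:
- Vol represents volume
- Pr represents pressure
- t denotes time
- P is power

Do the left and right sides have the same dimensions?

No

Vol (volume) has dimensions [L^3].
Pr (pressure) has dimensions [L^-1 M T^-2].
t (time) has dimensions [T].
P (power) has dimensions [L^2 M T^-3].

Left side: [L^2 M T^-3]
Right side: [L M^2 T^-5]

The two sides have different dimensions, so the equation is NOT dimensionally consistent.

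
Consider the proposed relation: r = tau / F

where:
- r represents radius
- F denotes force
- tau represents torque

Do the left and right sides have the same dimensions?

Yes

r (radius) has dimensions [L].
F (force) has dimensions [L M T^-2].
tau (torque) has dimensions [L^2 M T^-2].

Left side: [L]
Right side: [L]

Both sides have the same dimensions, so the equation is dimensionally consistent.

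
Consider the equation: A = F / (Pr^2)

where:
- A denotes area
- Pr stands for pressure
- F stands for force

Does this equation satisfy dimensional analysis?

No

A (area) has dimensions [L^2].
Pr (pressure) has dimensions [L^-1 M T^-2].
F (force) has dimensions [L M T^-2].

Left side: [L^2]
Right side: [L^3 M^-1 T^2]

The two sides have different dimensions, so the equation is NOT dimensionally consistent.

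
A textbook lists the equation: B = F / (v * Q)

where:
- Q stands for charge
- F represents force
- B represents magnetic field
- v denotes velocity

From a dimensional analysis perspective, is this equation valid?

Yes

Q (charge) has dimensions [I T].
F (force) has dimensions [L M T^-2].
B (magnetic field) has dimensions [I^-1 M T^-2].
v (velocity) has dimensions [L T^-1].

Left side: [I^-1 M T^-2]
Right side: [I^-1 M T^-2]

Both sides have the same dimensions, so the equation is dimensionally consistent.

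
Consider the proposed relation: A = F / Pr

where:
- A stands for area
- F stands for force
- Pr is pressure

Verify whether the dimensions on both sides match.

Yes

A (area) has dimensions [L^2].
F (force) has dimensions [L M T^-2].
Pr (pressure) has dimensions [L^-1 M T^-2].

Left side: [L^2]
Right side: [L^2]

Both sides have the same dimensions, so the equation is dimensionally consistent.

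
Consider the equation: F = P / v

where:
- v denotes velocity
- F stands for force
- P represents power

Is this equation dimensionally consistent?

Yes

v (velocity) has dimensions [L T^-1].
F (force) has dimensions [L M T^-2].
P (power) has dimensions [L^2 M T^-3].

Left side: [L M T^-2]
Right side: [L M T^-2]

Both sides have the same dimensions, so the equation is dimensionally consistent.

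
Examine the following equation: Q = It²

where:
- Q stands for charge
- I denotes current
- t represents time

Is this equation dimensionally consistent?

No

Q (charge) has dimensions [I T].
I (current) has dimensions [I].
t (time) has dimensions [T].

Left side: [I T]
Right side: [I T^2]

The two sides have different dimensions, so the equation is NOT dimensionally consistent.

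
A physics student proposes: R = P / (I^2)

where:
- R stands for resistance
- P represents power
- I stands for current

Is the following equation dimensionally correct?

Yes

R (resistance) has dimensions [I^-2 L^2 M T^-3].
P (power) has dimensions [L^2 M T^-3].
I (current) has dimensions [I].

Left side: [I^-2 L^2 M T^-3]
Right side: [I^-2 L^2 M T^-3]

Both sides have the same dimensions, so the equation is dimensionally consistent.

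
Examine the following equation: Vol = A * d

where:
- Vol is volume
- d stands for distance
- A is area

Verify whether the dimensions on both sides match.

Yes

Vol (volume) has dimensions [L^3].
d (distance) has dimensions [L].
A (area) has dimensions [L^2].

Left side: [L^3]
Right side: [L^3]

Both sides have the same dimensions, so the equation is dimensionally consistent.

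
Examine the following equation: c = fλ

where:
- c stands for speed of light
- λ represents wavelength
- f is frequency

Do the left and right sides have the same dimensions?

Yes

c (speed of light) has dimensions [L T^-1].
λ (wavelength) has dimensions [L].
f (frequency) has dimensions [T^-1].

Left side: [L T^-1]
Right side: [L T^-1]

Both sides have the same dimensions, so the equation is dimensionally consistent.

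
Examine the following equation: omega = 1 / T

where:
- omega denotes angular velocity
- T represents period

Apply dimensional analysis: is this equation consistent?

Yes

omega (angular velocity) has dimensions [T^-1].
T (period) has dimensions [T].

Left side: [T^-1]
Right side: [T^-1]

Both sides have the same dimensions, so the equation is dimensionally consistent.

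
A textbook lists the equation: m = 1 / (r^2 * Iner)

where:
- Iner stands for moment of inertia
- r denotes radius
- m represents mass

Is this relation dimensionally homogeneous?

No

Iner (moment of inertia) has dimensions [L^2 M].
r (radius) has dimensions [L].
m (mass) has dimensions [M].

Left side: [M]
Right side: [L^-4 M^-1]

The two sides have different dimensions, so the equation is NOT dimensionally consistent.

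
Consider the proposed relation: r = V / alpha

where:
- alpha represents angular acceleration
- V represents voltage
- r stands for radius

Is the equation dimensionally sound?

No

alpha (angular acceleration) has dimensions [T^-2].
V (voltage) has dimensions [I^-1 L^2 M T^-3].
r (radius) has dimensions [L].

Left side: [L]
Right side: [I^-1 L^2 M T^-1]

The two sides have different dimensions, so the equation is NOT dimensionally consistent.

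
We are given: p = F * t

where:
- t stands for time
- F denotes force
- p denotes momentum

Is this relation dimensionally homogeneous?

Yes

t (time) has dimensions [T].
F (force) has dimensions [L M T^-2].
p (momentum) has dimensions [L M T^-1].

Left side: [L M T^-1]
Right side: [L M T^-1]

Both sides have the same dimensions, so the equation is dimensionally consistent.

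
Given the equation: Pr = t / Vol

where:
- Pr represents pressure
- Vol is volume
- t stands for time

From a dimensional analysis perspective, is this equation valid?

No

Pr (pressure) has dimensions [L^-1 M T^-2].
Vol (volume) has dimensions [L^3].
t (time) has dimensions [T].

Left side: [L^-1 M T^-2]
Right side: [L^-3 T]

The two sides have different dimensions, so the equation is NOT dimensionally consistent.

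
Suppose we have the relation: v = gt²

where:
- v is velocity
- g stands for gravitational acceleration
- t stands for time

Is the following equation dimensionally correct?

No

v (velocity) has dimensions [L T^-1].
g (gravitational acceleration) has dimensions [L T^-2].
t (time) has dimensions [T].

Left side: [L T^-1]
Right side: [L]

The two sides have different dimensions, so the equation is NOT dimensionally consistent.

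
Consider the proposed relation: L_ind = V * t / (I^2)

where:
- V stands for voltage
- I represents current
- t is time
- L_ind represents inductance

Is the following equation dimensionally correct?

No

V (voltage) has dimensions [I^-1 L^2 M T^-3].
I (current) has dimensions [I].
t (time) has dimensions [T].
L_ind (inductance) has dimensions [I^-2 L^2 M T^-2].

Left side: [I^-2 L^2 M T^-2]
Right side: [I^-3 L^2 M T^-2]

The two sides have different dimensions, so the equation is NOT dimensionally consistent.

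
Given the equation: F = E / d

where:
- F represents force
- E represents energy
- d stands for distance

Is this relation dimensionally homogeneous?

Yes

F (force) has dimensions [L M T^-2].
E (energy) has dimensions [L^2 M T^-2].
d (distance) has dimensions [L].

Left side: [L M T^-2]
Right side: [L M T^-2]

Both sides have the same dimensions, so the equation is dimensionally consistent.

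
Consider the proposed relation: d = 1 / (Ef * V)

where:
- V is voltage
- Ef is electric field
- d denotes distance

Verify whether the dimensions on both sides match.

No

V (voltage) has dimensions [I^-1 L^2 M T^-3].
Ef (electric field) has dimensions [I^-1 L M T^-3].
d (distance) has dimensions [L].

Left side: [L]
Right side: [I^2 L^-3 M^-2 T^6]

The two sides have different dimensions, so the equation is NOT dimensionally consistent.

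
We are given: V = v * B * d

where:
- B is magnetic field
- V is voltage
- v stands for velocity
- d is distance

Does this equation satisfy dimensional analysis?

Yes

B (magnetic field) has dimensions [I^-1 M T^-2].
V (voltage) has dimensions [I^-1 L^2 M T^-3].
v (velocity) has dimensions [L T^-1].
d (distance) has dimensions [L].

Left side: [I^-1 L^2 M T^-3]
Right side: [I^-1 L^2 M T^-3]

Both sides have the same dimensions, so the equation is dimensionally consistent.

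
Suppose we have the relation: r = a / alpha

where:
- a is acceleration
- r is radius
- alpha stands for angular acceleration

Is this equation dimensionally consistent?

Yes

a (acceleration) has dimensions [L T^-2].
r (radius) has dimensions [L].
alpha (angular acceleration) has dimensions [T^-2].

Left side: [L]
Right side: [L]

Both sides have the same dimensions, so the equation is dimensionally consistent.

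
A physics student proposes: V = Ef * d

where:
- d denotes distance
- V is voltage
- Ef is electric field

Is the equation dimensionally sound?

Yes

d (distance) has dimensions [L].
V (voltage) has dimensions [I^-1 L^2 M T^-3].
Ef (electric field) has dimensions [I^-1 L M T^-3].

Left side: [I^-1 L^2 M T^-3]
Right side: [I^-1 L^2 M T^-3]

Both sides have the same dimensions, so the equation is dimensionally consistent.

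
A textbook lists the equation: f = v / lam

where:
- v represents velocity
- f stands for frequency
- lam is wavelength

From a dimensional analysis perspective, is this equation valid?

Yes

v (velocity) has dimensions [L T^-1].
f (frequency) has dimensions [T^-1].
lam (wavelength) has dimensions [L].

Left side: [T^-1]
Right side: [T^-1]

Both sides have the same dimensions, so the equation is dimensionally consistent.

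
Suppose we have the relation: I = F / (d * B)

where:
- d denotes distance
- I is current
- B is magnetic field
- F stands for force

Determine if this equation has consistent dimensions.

Yes

d (distance) has dimensions [L].
I (current) has dimensions [I].
B (magnetic field) has dimensions [I^-1 M T^-2].
F (force) has dimensions [L M T^-2].

Left side: [I]
Right side: [I]

Both sides have the same dimensions, so the equation is dimensionally consistent.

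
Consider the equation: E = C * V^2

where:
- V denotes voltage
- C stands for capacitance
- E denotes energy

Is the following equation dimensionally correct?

Yes

V (voltage) has dimensions [I^-1 L^2 M T^-3].
C (capacitance) has dimensions [I^2 L^-2 M^-1 T^4].
E (energy) has dimensions [L^2 M T^-2].

Left side: [L^2 M T^-2]
Right side: [L^2 M T^-2]

Both sides have the same dimensions, so the equation is dimensionally consistent.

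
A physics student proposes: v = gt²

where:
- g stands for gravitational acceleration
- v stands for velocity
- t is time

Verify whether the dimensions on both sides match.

No

g (gravitational acceleration) has dimensions [L T^-2].
v (velocity) has dimensions [L T^-1].
t (time) has dimensions [T].

Left side: [L T^-1]
Right side: [L]

The two sides have different dimensions, so the equation is NOT dimensionally consistent.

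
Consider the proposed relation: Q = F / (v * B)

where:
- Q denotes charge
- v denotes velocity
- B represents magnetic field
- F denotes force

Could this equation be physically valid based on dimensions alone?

Yes

Q (charge) has dimensions [I T].
v (velocity) has dimensions [L T^-1].
B (magnetic field) has dimensions [I^-1 M T^-2].
F (force) has dimensions [L M T^-2].

Left side: [I T]
Right side: [I T]

Both sides have the same dimensions, so the equation is dimensionally consistent.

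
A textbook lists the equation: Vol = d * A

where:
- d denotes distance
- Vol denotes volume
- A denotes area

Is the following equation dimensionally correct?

Yes

d (distance) has dimensions [L].
Vol (volume) has dimensions [L^3].
A (area) has dimensions [L^2].

Left side: [L^3]
Right side: [L^3]

Both sides have the same dimensions, so the equation is dimensionally consistent.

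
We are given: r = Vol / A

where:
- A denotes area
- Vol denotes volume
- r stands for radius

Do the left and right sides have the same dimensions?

Yes

A (area) has dimensions [L^2].
Vol (volume) has dimensions [L^3].
r (radius) has dimensions [L].

Left side: [L]
Right side: [L]

Both sides have the same dimensions, so the equation is dimensionally consistent.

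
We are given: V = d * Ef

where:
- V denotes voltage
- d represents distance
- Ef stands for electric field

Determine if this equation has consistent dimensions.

Yes

V (voltage) has dimensions [I^-1 L^2 M T^-3].
d (distance) has dimensions [L].
Ef (electric field) has dimensions [I^-1 L M T^-3].

Left side: [I^-1 L^2 M T^-3]
Right side: [I^-1 L^2 M T^-3]

Both sides have the same dimensions, so the equation is dimensionally consistent.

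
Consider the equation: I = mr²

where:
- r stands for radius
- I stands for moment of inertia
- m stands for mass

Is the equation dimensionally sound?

Yes

r (radius) has dimensions [L].
I (moment of inertia) has dimensions [L^2 M].
m (mass) has dimensions [M].

Left side: [L^2 M]
Right side: [L^2 M]

Both sides have the same dimensions, so the equation is dimensionally consistent.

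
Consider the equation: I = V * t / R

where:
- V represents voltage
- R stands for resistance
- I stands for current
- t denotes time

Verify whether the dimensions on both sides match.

No

V (voltage) has dimensions [I^-1 L^2 M T^-3].
R (resistance) has dimensions [I^-2 L^2 M T^-3].
I (current) has dimensions [I].
t (time) has dimensions [T].

Left side: [I]
Right side: [I T]

The two sides have different dimensions, so the equation is NOT dimensionally consistent.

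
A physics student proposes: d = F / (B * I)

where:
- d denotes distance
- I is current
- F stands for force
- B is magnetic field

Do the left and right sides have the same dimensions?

Yes

d (distance) has dimensions [L].
I (current) has dimensions [I].
F (force) has dimensions [L M T^-2].
B (magnetic field) has dimensions [I^-1 M T^-2].

Left side: [L]
Right side: [L]

Both sides have the same dimensions, so the equation is dimensionally consistent.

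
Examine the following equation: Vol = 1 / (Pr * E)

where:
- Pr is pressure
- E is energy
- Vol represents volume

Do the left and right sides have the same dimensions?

No

Pr (pressure) has dimensions [L^-1 M T^-2].
E (energy) has dimensions [L^2 M T^-2].
Vol (volume) has dimensions [L^3].

Left side: [L^3]
Right side: [L^-1 M^-2 T^4]

The two sides have different dimensions, so the equation is NOT dimensionally consistent.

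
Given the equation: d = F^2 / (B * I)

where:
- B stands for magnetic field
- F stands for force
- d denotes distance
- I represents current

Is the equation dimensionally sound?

No

B (magnetic field) has dimensions [I^-1 M T^-2].
F (force) has dimensions [L M T^-2].
d (distance) has dimensions [L].
I (current) has dimensions [I].

Left side: [L]
Right side: [L^2 M T^-2]

The two sides have different dimensions, so the equation is NOT dimensionally consistent.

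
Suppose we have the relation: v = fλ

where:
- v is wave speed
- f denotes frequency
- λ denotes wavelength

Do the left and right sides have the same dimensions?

Yes

v (wave speed) has dimensions [L T^-1].
f (frequency) has dimensions [T^-1].
λ (wavelength) has dimensions [L].

Left side: [L T^-1]
Right side: [L T^-1]

Both sides have the same dimensions, so the equation is dimensionally consistent.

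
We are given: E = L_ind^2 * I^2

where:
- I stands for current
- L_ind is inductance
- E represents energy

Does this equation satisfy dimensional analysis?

No

I (current) has dimensions [I].
L_ind (inductance) has dimensions [I^-2 L^2 M T^-2].
E (energy) has dimensions [L^2 M T^-2].

Left side: [L^2 M T^-2]
Right side: [I^-2 L^4 M^2 T^-4]

The two sides have different dimensions, so the equation is NOT dimensionally consistent.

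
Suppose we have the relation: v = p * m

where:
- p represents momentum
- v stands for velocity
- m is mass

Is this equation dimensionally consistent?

No

p (momentum) has dimensions [L M T^-1].
v (velocity) has dimensions [L T^-1].
m (mass) has dimensions [M].

Left side: [L T^-1]
Right side: [L M^2 T^-1]

The two sides have different dimensions, so the equation is NOT dimensionally consistent.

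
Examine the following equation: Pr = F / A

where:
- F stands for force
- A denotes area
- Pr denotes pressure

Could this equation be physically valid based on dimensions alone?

Yes

F (force) has dimensions [L M T^-2].
A (area) has dimensions [L^2].
Pr (pressure) has dimensions [L^-1 M T^-2].

Left side: [L^-1 M T^-2]
Right side: [L^-1 M T^-2]

Both sides have the same dimensions, so the equation is dimensionally consistent.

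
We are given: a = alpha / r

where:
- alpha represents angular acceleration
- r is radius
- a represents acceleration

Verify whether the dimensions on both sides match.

No

alpha (angular acceleration) has dimensions [T^-2].
r (radius) has dimensions [L].
a (acceleration) has dimensions [L T^-2].

Left side: [L T^-2]
Right side: [L^-1 T^-2]

The two sides have different dimensions, so the equation is NOT dimensionally consistent.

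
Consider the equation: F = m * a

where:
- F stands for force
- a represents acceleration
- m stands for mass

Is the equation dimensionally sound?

Yes

F (force) has dimensions [L M T^-2].
a (acceleration) has dimensions [L T^-2].
m (mass) has dimensions [M].

Left side: [L M T^-2]
Right side: [L M T^-2]

Both sides have the same dimensions, so the equation is dimensionally consistent.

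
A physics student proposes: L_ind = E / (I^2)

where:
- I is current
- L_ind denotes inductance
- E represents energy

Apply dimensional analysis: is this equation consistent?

Yes

I (current) has dimensions [I].
L_ind (inductance) has dimensions [I^-2 L^2 M T^-2].
E (energy) has dimensions [L^2 M T^-2].

Left side: [I^-2 L^2 M T^-2]
Right side: [I^-2 L^2 M T^-2]

Both sides have the same dimensions, so the equation is dimensionally consistent.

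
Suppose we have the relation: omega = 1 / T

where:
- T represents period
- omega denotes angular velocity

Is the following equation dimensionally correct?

Yes

T (period) has dimensions [T].
omega (angular velocity) has dimensions [T^-1].

Left side: [T^-1]
Right side: [T^-1]

Both sides have the same dimensions, so the equation is dimensionally consistent.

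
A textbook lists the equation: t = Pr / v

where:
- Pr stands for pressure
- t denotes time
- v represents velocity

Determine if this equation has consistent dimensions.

No

Pr (pressure) has dimensions [L^-1 M T^-2].
t (time) has dimensions [T].
v (velocity) has dimensions [L T^-1].

Left side: [T]
Right side: [L^-2 M T^-1]

The two sides have different dimensions, so the equation is NOT dimensionally consistent.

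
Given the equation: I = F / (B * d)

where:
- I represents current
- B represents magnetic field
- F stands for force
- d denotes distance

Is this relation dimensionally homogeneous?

Yes

I (current) has dimensions [I].
B (magnetic field) has dimensions [I^-1 M T^-2].
F (force) has dimensions [L M T^-2].
d (distance) has dimensions [L].

Left side: [I]
Right side: [I]

Both sides have the same dimensions, so the equation is dimensionally consistent.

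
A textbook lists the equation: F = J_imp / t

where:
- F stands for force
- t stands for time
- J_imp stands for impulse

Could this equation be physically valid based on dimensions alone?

Yes

F (force) has dimensions [L M T^-2].
t (time) has dimensions [T].
J_imp (impulse) has dimensions [L M T^-1].

Left side: [L M T^-2]
Right side: [L M T^-2]

Both sides have the same dimensions, so the equation is dimensionally consistent.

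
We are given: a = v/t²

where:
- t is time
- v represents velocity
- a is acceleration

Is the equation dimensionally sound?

No

t (time) has dimensions [T].
v (velocity) has dimensions [L T^-1].
a (acceleration) has dimensions [L T^-2].

Left side: [L T^-2]
Right side: [L T^-3]

The two sides have different dimensions, so the equation is NOT dimensionally consistent.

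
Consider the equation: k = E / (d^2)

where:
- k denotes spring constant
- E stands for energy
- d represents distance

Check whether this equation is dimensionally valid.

Yes

k (spring constant) has dimensions [M T^-2].
E (energy) has dimensions [L^2 M T^-2].
d (distance) has dimensions [L].

Left side: [M T^-2]
Right side: [M T^-2]

Both sides have the same dimensions, so the equation is dimensionally consistent.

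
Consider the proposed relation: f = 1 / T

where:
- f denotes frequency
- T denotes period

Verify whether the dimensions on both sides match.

Yes

f (frequency) has dimensions [T^-1].
T (period) has dimensions [T].

Left side: [T^-1]
Right side: [T^-1]

Both sides have the same dimensions, so the equation is dimensionally consistent.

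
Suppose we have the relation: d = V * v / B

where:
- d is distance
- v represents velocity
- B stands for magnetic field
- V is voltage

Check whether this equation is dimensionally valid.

No

d (distance) has dimensions [L].
v (velocity) has dimensions [L T^-1].
B (magnetic field) has dimensions [I^-1 M T^-2].
V (voltage) has dimensions [I^-1 L^2 M T^-3].

Left side: [L]
Right side: [L^3 T^-2]

The two sides have different dimensions, so the equation is NOT dimensionally consistent.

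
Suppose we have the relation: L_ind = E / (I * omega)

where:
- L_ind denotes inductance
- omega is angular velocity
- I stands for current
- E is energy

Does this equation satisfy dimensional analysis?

No

L_ind (inductance) has dimensions [I^-2 L^2 M T^-2].
omega (angular velocity) has dimensions [T^-1].
I (current) has dimensions [I].
E (energy) has dimensions [L^2 M T^-2].

Left side: [I^-2 L^2 M T^-2]
Right side: [I^-1 L^2 M T^-1]

The two sides have different dimensions, so the equation is NOT dimensionally consistent.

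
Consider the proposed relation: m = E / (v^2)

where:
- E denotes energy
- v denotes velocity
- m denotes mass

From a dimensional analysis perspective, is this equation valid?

Yes

E (energy) has dimensions [L^2 M T^-2].
v (velocity) has dimensions [L T^-1].
m (mass) has dimensions [M].

Left side: [M]
Right side: [M]

Both sides have the same dimensions, so the equation is dimensionally consistent.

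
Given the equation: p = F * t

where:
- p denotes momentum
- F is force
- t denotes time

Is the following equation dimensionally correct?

Yes

p (momentum) has dimensions [L M T^-1].
F (force) has dimensions [L M T^-2].
t (time) has dimensions [T].

Left side: [L M T^-1]
Right side: [L M T^-1]

Both sides have the same dimensions, so the equation is dimensionally consistent.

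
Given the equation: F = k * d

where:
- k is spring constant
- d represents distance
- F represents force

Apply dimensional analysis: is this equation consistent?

Yes

k (spring constant) has dimensions [M T^-2].
d (distance) has dimensions [L].
F (force) has dimensions [L M T^-2].

Left side: [L M T^-2]
Right side: [L M T^-2]

Both sides have the same dimensions, so the equation is dimensionally consistent.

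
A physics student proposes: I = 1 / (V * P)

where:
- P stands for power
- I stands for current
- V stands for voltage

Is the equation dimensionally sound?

No

P (power) has dimensions [L^2 M T^-3].
I (current) has dimensions [I].
V (voltage) has dimensions [I^-1 L^2 M T^-3].

Left side: [I]
Right side: [I L^-4 M^-2 T^6]

The two sides have different dimensions, so the equation is NOT dimensionally consistent.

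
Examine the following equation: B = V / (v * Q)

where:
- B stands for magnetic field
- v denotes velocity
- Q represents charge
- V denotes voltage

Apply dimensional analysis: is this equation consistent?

No

B (magnetic field) has dimensions [I^-1 M T^-2].
v (velocity) has dimensions [L T^-1].
Q (charge) has dimensions [I T].
V (voltage) has dimensions [I^-1 L^2 M T^-3].

Left side: [I^-1 M T^-2]
Right side: [I^-2 L M T^-3]

The two sides have different dimensions, so the equation is NOT dimensionally consistent.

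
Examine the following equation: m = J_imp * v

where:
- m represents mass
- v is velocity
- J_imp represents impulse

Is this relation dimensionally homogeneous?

No

m (mass) has dimensions [M].
v (velocity) has dimensions [L T^-1].
J_imp (impulse) has dimensions [L M T^-1].

Left side: [M]
Right side: [L^2 M T^-2]

The two sides have different dimensions, so the equation is NOT dimensionally consistent.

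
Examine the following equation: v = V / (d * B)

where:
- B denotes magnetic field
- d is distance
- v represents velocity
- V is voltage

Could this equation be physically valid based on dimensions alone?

Yes

B (magnetic field) has dimensions [I^-1 M T^-2].
d (distance) has dimensions [L].
v (velocity) has dimensions [L T^-1].
V (voltage) has dimensions [I^-1 L^2 M T^-3].

Left side: [L T^-1]
Right side: [L T^-1]

Both sides have the same dimensions, so the equation is dimensionally consistent.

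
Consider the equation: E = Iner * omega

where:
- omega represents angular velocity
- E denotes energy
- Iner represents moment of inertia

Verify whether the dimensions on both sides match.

No

omega (angular velocity) has dimensions [T^-1].
E (energy) has dimensions [L^2 M T^-2].
Iner (moment of inertia) has dimensions [L^2 M].

Left side: [L^2 M T^-2]
Right side: [L^2 M T^-1]

The two sides have different dimensions, so the equation is NOT dimensionally consistent.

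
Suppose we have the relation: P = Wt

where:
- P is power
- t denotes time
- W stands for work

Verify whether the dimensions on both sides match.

No

P (power) has dimensions [L^2 M T^-3].
t (time) has dimensions [T].
W (work) has dimensions [L^2 M T^-2].

Left side: [L^2 M T^-3]
Right side: [L^2 M T^-1]

The two sides have different dimensions, so the equation is NOT dimensionally consistent.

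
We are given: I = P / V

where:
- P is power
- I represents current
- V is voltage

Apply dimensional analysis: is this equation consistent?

Yes

P (power) has dimensions [L^2 M T^-3].
I (current) has dimensions [I].
V (voltage) has dimensions [I^-1 L^2 M T^-3].

Left side: [I]
Right side: [I]

Both sides have the same dimensions, so the equation is dimensionally consistent.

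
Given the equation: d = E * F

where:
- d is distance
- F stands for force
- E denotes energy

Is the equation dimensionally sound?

No

d (distance) has dimensions [L].
F (force) has dimensions [L M T^-2].
E (energy) has dimensions [L^2 M T^-2].

Left side: [L]
Right side: [L^3 M^2 T^-4]

The two sides have different dimensions, so the equation is NOT dimensionally consistent.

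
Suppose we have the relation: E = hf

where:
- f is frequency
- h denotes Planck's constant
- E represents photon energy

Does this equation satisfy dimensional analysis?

Yes

f (frequency) has dimensions [T^-1].
h (Planck's constant) has dimensions [L^2 M T^-1].
E (photon energy) has dimensions [L^2 M T^-2].

Left side: [L^2 M T^-2]
Right side: [L^2 M T^-2]

Both sides have the same dimensions, so the equation is dimensionally consistent.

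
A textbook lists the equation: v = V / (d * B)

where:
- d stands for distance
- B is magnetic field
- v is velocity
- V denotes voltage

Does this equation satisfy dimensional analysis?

Yes

d (distance) has dimensions [L].
B (magnetic field) has dimensions [I^-1 M T^-2].
v (velocity) has dimensions [L T^-1].
V (voltage) has dimensions [I^-1 L^2 M T^-3].

Left side: [L T^-1]
Right side: [L T^-1]

Both sides have the same dimensions, so the equation is dimensionally consistent.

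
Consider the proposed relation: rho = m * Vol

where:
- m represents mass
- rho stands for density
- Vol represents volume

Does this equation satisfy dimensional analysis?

No

m (mass) has dimensions [M].
rho (density) has dimensions [L^-3 M].
Vol (volume) has dimensions [L^3].

Left side: [L^-3 M]
Right side: [L^3 M]

The two sides have different dimensions, so the equation is NOT dimensionally consistent.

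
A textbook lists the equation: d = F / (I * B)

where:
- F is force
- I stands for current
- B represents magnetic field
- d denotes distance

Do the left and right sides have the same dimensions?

Yes

F (force) has dimensions [L M T^-2].
I (current) has dimensions [I].
B (magnetic field) has dimensions [I^-1 M T^-2].
d (distance) has dimensions [L].

Left side: [L]
Right side: [L]

Both sides have the same dimensions, so the equation is dimensionally consistent.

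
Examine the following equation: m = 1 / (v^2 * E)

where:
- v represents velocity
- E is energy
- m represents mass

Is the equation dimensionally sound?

No

v (velocity) has dimensions [L T^-1].
E (energy) has dimensions [L^2 M T^-2].
m (mass) has dimensions [M].

Left side: [M]
Right side: [L^-4 M^-1 T^4]

The two sides have different dimensions, so the equation is NOT dimensionally consistent.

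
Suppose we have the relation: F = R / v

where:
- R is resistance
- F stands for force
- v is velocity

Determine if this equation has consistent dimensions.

No

R (resistance) has dimensions [I^-2 L^2 M T^-3].
F (force) has dimensions [L M T^-2].
v (velocity) has dimensions [L T^-1].

Left side: [L M T^-2]
Right side: [I^-2 L M T^-2]

The two sides have different dimensions, so the equation is NOT dimensionally consistent.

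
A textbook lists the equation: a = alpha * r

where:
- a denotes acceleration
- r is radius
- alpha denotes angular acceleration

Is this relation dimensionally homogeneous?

Yes

a (acceleration) has dimensions [L T^-2].
r (radius) has dimensions [L].
alpha (angular acceleration) has dimensions [T^-2].

Left side: [L T^-2]
Right side: [L T^-2]

Both sides have the same dimensions, so the equation is dimensionally consistent.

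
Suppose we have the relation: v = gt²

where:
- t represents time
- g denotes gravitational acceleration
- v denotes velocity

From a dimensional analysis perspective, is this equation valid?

No

t (time) has dimensions [T].
g (gravitational acceleration) has dimensions [L T^-2].
v (velocity) has dimensions [L T^-1].

Left side: [L T^-1]
Right side: [L]

The two sides have different dimensions, so the equation is NOT dimensionally consistent.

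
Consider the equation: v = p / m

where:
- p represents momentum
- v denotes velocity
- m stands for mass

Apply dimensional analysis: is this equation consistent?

Yes

p (momentum) has dimensions [L M T^-1].
v (velocity) has dimensions [L T^-1].
m (mass) has dimensions [M].

Left side: [L T^-1]
Right side: [L T^-1]

Both sides have the same dimensions, so the equation is dimensionally consistent.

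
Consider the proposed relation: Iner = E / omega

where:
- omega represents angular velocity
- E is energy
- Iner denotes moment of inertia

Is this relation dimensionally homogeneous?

No

omega (angular velocity) has dimensions [T^-1].
E (energy) has dimensions [L^2 M T^-2].
Iner (moment of inertia) has dimensions [L^2 M].

Left side: [L^2 M]
Right side: [L^2 M T^-1]

The two sides have different dimensions, so the equation is NOT dimensionally consistent.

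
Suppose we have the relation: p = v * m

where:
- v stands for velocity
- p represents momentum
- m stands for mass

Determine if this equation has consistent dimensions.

Yes

v (velocity) has dimensions [L T^-1].
p (momentum) has dimensions [L M T^-1].
m (mass) has dimensions [M].

Left side: [L M T^-1]
Right side: [L M T^-1]

Both sides have the same dimensions, so the equation is dimensionally consistent.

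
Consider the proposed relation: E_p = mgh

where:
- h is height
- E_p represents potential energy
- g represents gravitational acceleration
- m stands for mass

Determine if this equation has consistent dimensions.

Yes

h (height) has dimensions [L].
E_p (potential energy) has dimensions [L^2 M T^-2].
g (gravitational acceleration) has dimensions [L T^-2].
m (mass) has dimensions [M].

Left side: [L^2 M T^-2]
Right side: [L^2 M T^-2]

Both sides have the same dimensions, so the equation is dimensionally consistent.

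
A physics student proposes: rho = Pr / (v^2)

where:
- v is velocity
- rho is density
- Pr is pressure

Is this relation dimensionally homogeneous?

Yes

v (velocity) has dimensions [L T^-1].
rho (density) has dimensions [L^-3 M].
Pr (pressure) has dimensions [L^-1 M T^-2].

Left side: [L^-3 M]
Right side: [L^-3 M]

Both sides have the same dimensions, so the equation is dimensionally consistent.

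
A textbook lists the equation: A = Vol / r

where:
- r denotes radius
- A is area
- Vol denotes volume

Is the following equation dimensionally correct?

Yes

r (radius) has dimensions [L].
A (area) has dimensions [L^2].
Vol (volume) has dimensions [L^3].

Left side: [L^2]
Right side: [L^2]

Both sides have the same dimensions, so the equation is dimensionally consistent.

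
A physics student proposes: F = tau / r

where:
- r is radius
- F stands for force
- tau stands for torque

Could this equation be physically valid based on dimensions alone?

Yes

r (radius) has dimensions [L].
F (force) has dimensions [L M T^-2].
tau (torque) has dimensions [L^2 M T^-2].

Left side: [L M T^-2]
Right side: [L M T^-2]

Both sides have the same dimensions, so the equation is dimensionally consistent.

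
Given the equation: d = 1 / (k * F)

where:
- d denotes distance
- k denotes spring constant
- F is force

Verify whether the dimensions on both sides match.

No

d (distance) has dimensions [L].
k (spring constant) has dimensions [M T^-2].
F (force) has dimensions [L M T^-2].

Left side: [L]
Right side: [L^-1 M^-2 T^4]

The two sides have different dimensions, so the equation is NOT dimensionally consistent.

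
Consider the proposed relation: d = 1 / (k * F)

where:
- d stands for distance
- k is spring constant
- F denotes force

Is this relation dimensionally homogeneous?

No

d (distance) has dimensions [L].
k (spring constant) has dimensions [M T^-2].
F (force) has dimensions [L M T^-2].

Left side: [L]
Right side: [L^-1 M^-2 T^4]

The two sides have different dimensions, so the equation is NOT dimensionally consistent.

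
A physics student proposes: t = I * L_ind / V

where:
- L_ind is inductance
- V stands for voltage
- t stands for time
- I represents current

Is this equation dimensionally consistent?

Yes

L_ind (inductance) has dimensions [I^-2 L^2 M T^-2].
V (voltage) has dimensions [I^-1 L^2 M T^-3].
t (time) has dimensions [T].
I (current) has dimensions [I].

Left side: [T]
Right side: [T]

Both sides have the same dimensions, so the equation is dimensionally consistent.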